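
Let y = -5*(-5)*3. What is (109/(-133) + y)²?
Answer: 97337956/17689 ≈ 5502.7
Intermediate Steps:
y = 75 (y = 25*3 = 75)
(109/(-133) + y)² = (109/(-133) + 75)² = (109*(-1/133) + 75)² = (-109/133 + 75)² = (9866/133)² = 97337956/17689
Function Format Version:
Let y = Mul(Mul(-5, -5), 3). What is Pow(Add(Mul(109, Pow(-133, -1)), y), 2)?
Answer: Rational(97337956, 17689) ≈ 5502.7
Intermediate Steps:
y = 75 (y = Mul(25, 3) = 75)
Pow(Add(Mul(109, Pow(-133, -1)), y), 2) = Pow(Add(Mul(109, Pow(-133, -1)), 75), 2) = Pow(Add(Mul(109, Rational(-1, 133)), 75), 2) = Pow(Add(Rational(-109, 133), 75), 2) = Pow(Rational(9866, 133), 2) = Rational(97337956, 17689)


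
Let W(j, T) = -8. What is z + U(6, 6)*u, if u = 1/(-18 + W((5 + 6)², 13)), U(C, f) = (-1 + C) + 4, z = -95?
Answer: -2479/26 ≈ -95.346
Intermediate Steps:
U(C, f) = 3 + C
u = -1/26 (u = 1/(-18 - 8) = 1/(-26) = -1/26 ≈ -0.038462)
z + U(6, 6)*u = -95 + (3 + 6)*(-1/26) = -95 + 9*(-1/26) = -95 - 9/26 = -2479/26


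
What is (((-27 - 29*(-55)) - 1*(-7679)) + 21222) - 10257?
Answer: 20212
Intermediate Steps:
(((-27 - 29*(-55)) - 1*(-7679)) + 21222) - 10257 = (((-27 + 1595) + 7679) + 21222) - 10257 = ((1568 + 7679) + 21222) - 10257 = (9247 + 21222) - 10257 = 30469 - 10257 = 20212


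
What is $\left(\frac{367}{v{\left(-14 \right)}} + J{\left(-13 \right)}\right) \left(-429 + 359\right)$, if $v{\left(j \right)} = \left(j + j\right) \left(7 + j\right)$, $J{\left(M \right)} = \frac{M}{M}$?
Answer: $- \frac{2815}{14} \approx -201.07$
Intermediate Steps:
$J{\left(M \right)} = 1$
$v{\left(j \right)} = 2 j \left(7 + j\right)$
$\left(\frac{367}{v{\left(-14 \right)}} + J{\left(-13 \right)}\right) \left(-429 + 359\right) = \left(\frac{367}{2 \left(-14\right) \left(7 - 14\right)} + 1\right) \left(-429 + 359\right) = \left(\frac{367}{2 \left(-14\right) \left(-7\right)} + 1\right) \left(-70\right) = \left(\frac{367}{196} + 1\right) \left(-70\right) = \frac{563}{196} \left(-70\right) = - \frac{2815}{14}$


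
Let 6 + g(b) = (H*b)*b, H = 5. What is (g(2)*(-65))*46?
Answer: -41860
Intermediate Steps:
g(b) = -6 + 5*b**2 (g(b) = -6 + (5*b)*b = -6 + 5*b**2)
(g(2)*(-65))*46 = ((-6 + 5*2**2)*(-65))*46 = ((-6 + 5*4)*(-65))*46 = ((-6 + 20)*(-65))*46 = (14*(-65))*46 = -910*46 = -41860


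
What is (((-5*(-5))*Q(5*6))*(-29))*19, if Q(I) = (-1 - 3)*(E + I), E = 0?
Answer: 1653000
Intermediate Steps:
Q(I) = -4*I (Q(I) = (-1 - 3)*(0 + I) = -4*I)
(((-5*(-5))*Q(5*6))*(-29))*19 = (((-5*(-5))*(-20*6))*(-29))*19 = ((25*(-4*30))*(-29))*19 = ((25*(-120))*(-29))*19 = -3000*(-29)*19 = 87000*19 = 1653000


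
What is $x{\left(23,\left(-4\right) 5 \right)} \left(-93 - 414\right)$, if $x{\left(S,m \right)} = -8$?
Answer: $4056$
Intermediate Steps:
$x{\left(23,\left(-4\right) 5 \right)} \left(-93 - 414\right) = - 8 \left(-93 - 414\right) = \left(-8\right) \left(-507\right) = 4056$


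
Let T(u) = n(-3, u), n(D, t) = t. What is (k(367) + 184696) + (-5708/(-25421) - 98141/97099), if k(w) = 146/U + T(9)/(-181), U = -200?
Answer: 8251630464089729773/44677201589900 ≈ 1.8469e+5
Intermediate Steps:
T(u) = u
k(w) = -14113/18100 (k(w) = 146/(-200) + 9/(-181) = 146*(-1/200) + 9*(-1/181) = -73/100 - 9/181 = -14113/18100)
(k(367) + 184696) + (-5708/(-25421) - 98141/97099) = (-14113/18100 + 184696) + (-5708/(-25421) - 98141/97099) = 3342983487/18100 + (-5708*(-1/25421) - 98141*1/97099) = 3342983487/18100 + (5708/25421 - 98141/97099) = 3342983487/18100 - 1940601269/2468353679 = 8251630464089729773/44677201589900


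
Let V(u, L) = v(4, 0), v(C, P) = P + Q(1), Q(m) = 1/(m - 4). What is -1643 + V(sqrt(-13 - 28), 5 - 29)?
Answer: -4930/3 ≈ -1643.3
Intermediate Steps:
Q(m) = 1/(-4 + m)
v(C, P) = -1/3 + P (v(C, P) = P + 1/(-4 + 1) = P + 1/(-3) = P - 1/3 = -1/3 + P)
V(u, L) = -1/3 (V(u, L) = -1/3 + 0 = -1/3)
-1643 + V(sqrt(-13 - 28), 5 - 29) = -1643 - 1/3 = -4930/3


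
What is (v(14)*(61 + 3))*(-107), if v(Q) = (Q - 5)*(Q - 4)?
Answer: -616320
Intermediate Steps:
v(Q) = (-5 + Q)*(-4 + Q)
(v(14)*(61 + 3))*(-107) = ((20 + 14**2 - 9*14)*(61 + 3))*(-107) = ((20 + 196 - 126)*64)*(-107) = (90*64)*(-107) = 5760*(-107) = -616320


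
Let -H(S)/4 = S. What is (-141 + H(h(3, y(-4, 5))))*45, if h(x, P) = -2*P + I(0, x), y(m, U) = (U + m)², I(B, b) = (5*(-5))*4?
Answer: 12015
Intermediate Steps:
I(B, b) = -100 (I(B, b) = -25*4 = -100)
h(x, P) = -100 - 2*P (h(x, P) = -2*P - 100 = -100 - 2*P)
H(S) = -4*S
(-141 + H(h(3, y(-4, 5))))*45 = (-141 - 4*(-100 - 2*(5 - 4)²))*45 = (-141 - 4*(-100 - 2*1²))*45 = (-141 - 4*(-100 - 2*1))*45 = (-141 - 4*(-100 - 2))*45 = (-141 - 4*(-102))*45 = (-141 + 408)*45 = 267*45 = 12015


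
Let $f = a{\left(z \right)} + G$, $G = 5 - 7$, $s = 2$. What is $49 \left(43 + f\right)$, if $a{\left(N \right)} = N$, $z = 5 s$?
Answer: $2499$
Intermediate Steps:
$z = 10$ ($z = 5 \cdot 2 = 10$)
$G = -2$
$f = 8$ ($f = 10 - 2 = 8$)
$49 \left(43 + f\right) = 49 \left(43 + 8\right) = 49 \cdot 51 = 2499$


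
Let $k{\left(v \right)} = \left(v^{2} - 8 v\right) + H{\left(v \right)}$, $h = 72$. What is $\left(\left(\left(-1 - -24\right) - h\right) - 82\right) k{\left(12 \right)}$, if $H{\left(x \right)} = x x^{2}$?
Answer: $-232656$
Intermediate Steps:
$H{\left(x \right)} = x^{3}$
$k{\left(v \right)} = v^{2} + v^{3} - 8 v$ ($k{\left(v \right)} = \left(v^{2} - 8 v\right) + v^{3} = v^{2} + v^{3} - 8 v$)
$\left(\left(\left(-1 - -24\right) - h\right) - 82\right) k{\left(12 \right)} = \left(\left(\left(-1 - -24\right) - 72\right) - 82\right) 12 \left(-8 + 12 + 12^{2}\right) = \left(\left(\left(-1 + 24\right) - 72\right) - 82\right) 12 \left(-8 + 12 + 144\right) = \left(\left(23 - 72\right) - 82\right) 12 \cdot 148 = \left(-49 - 82\right) 1776 = \left(-131\right) 1776 = -232656$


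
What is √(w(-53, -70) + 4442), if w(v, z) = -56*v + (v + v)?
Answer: 2*√1826 ≈ 85.463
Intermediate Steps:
w(v, z) = -54*v (w(v, z) = -56*v + 2*v = -54*v)
√(w(-53, -70) + 4442) = √(-54*(-53) + 4442) = √(2862 + 4442) = √7304 = 2*√1826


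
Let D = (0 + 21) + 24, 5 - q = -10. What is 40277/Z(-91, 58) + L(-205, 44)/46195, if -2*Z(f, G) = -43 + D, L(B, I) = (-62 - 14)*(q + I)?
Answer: -1860600499/46195 ≈ -40277.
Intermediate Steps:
q = 15 (q = 5 - 1*(-10) = 5 + 10 = 15)
D = 45 (D = 21 + 24 = 45)
L(B, I) = -1140 - 76*I (L(B, I) = (-62 - 14)*(15 + I) = -76*(15 + I) = -1140 - 76*I)
Z(f, G) = -1 (Z(f, G) = -(-43 + 45)/2 = -1/2*2 = -1)
40277/Z(-91, 58) + L(-205, 44)/46195 = 40277/(-1) + (-1140 - 76*44)/46195 = 40277*(-1) + (-1140 - 3344)*(1/46195) = -40277 - 4484*1/46195 = -40277 - 4484/46195 = -1860600499/46195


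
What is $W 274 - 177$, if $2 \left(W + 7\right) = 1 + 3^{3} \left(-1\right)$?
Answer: $-5657$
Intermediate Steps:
$W = -20$ ($W = -7 + \frac{1 + 3^{3} \left(-1\right)}{2} = -7 + \frac{1 + 27 \left(-1\right)}{2} = -7 + \frac{1 - 27}{2} = -7 + \frac{1}{2} \left(-26\right) = -7 - 13 = -20$)
$W 274 - 177 = \left(-20\right) 274 - 177 = -5480 - 177 = -5657$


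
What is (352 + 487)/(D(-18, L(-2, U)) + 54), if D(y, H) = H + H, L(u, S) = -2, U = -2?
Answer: 839/50 ≈ 16.780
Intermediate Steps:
D(y, H) = 2*H
(352 + 487)/(D(-18, L(-2, U)) + 54) = (352 + 487)/(2*(-2) + 54) = 839/(-4 + 54) = 839/50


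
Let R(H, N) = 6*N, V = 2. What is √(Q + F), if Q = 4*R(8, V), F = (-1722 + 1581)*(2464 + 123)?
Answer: I*√364719 ≈ 603.92*I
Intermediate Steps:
F = -364767 (F = -141*2587 = -364767)
Q = 48 (Q = 4*(6*2) = 4*12 = 48)
√(Q + F) = √(48 - 364767) = √(-364719) = I*√364719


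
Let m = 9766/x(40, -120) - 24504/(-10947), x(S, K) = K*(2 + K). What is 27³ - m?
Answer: 508433082853/25834920 ≈ 19680.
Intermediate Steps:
m = 75647507/25834920 (m = 9766/((-120*(2 - 120))) - 24504/(-10947) = 9766/((-120*(-118))) - 24504*(-1/10947) = 9766/14160 + 8168/3649 = 9766*(1/14160) + 8168/3649 = 4883/7080 + 8168/3649 = 75647507/25834920 ≈ 2.9281)
27³ - m = 27³ - 1*75647507/25834920 = 19683 - 75647507/25834920 = 508433082853/25834920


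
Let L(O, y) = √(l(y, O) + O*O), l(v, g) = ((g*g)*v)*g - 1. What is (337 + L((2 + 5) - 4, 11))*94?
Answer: 31678 + 94*√305 ≈ 33320.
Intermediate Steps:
l(v, g) = -1 + v*g³ (l(v, g) = (g²*v)*g - 1 = (v*g²)*g - 1 = v*g³ - 1 = -1 + v*g³)
L(O, y) = √(-1 + O² + y*O³) (L(O, y) = √((-1 + y*O³) + O*O) = √((-1 + y*O³) + O²) = √(-1 + O² + y*O³))
(337 + L((2 + 5) - 4, 11))*94 = (337 + √(-1 + ((2 + 5) - 4)² + 11*((2 + 5) - 4)³))*94 = (337 + √(-1 + (7 - 4)² + 11*(7 - 4)³))*94 = (337 + √(-1 + 3² + 11*3³))*94 = (337 + √(-1 + 9 + 11*27))*94 = (337 + √(-1 + 9 + 297))*94 = (337 + √305)*94 = 31678 + 94*√305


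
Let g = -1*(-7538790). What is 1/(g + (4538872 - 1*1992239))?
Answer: 1/10085423 ≈ 9.9153e-8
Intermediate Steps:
g = 7538790
1/(g + (4538872 - 1*1992239)) = 1/(7538790 + (4538872 - 1*1992239)) = 1/(7538790 + (4538872 - 1992239)) = 1/(7538790 + 2546633) = 1/10085423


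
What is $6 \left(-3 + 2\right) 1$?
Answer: $-6$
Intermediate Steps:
$6 \left(-3 + 2\right) 1 = 6 \left(-1\right) 1 = \left(-6\right) 1 = -6$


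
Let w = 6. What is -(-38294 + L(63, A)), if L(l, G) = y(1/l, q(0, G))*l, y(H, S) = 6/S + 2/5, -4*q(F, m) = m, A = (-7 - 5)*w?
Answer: 191239/5 ≈ 38248.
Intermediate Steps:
A = -72 (A = (-7 - 5)*6 = -12*6 = -72)
q(F, m) = -m/4
y(H, S) = 2/5 + 6/S (y(H, S) = 6/S + 2*(1/5) = 6/S + 2/5 = 2/5 + 6/S)
L(l, G) = l*(2/5 - 24/G) (L(l, G) = (2/5 + 6/((-G/4)))*l = (2/5 + 6*(-4/G))*l = (2/5 - 24/G)*l = l*(2/5 - 24/G))
-(-38294 + L(63, A)) = -(-38294 + (2/5)*63*(-60 - 72)/(-72)) = -(-38294 + (2/5)*63*(-1/72)*(-132)) = -(-38294 + 231/5) = -1*(-191239/5) = 191239/5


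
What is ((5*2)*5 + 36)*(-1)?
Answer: -86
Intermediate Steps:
((5*2)*5 + 36)*(-1) = (10*5 + 36)*(-1) = (50 + 36)*(-1) = 86*(-1) = -86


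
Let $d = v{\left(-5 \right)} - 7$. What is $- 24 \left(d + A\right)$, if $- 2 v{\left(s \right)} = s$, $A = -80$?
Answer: $2028$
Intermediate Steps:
$v{\left(s \right)} = - \frac{s}{2}$
$d = - \frac{9}{2}$ ($d = \left(- \frac{1}{2}\right) \left(-5\right) - 7 = \frac{5}{2} - 7 = - \frac{9}{2} \approx -4.5$)
$- 24 \left(d + A\right) = - 24 \left(- \frac{9}{2} - 80\right) = \left(-24\right) \left(- \frac{169}{2}\right) = 2028$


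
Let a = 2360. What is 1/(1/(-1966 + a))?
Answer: 394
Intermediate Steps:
1/(1/(-1966 + a)) = 1/(1/(-1966 + 2360)) = 1/(1/394) = 394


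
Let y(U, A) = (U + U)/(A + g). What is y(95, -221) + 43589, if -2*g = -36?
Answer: 8848377/203 ≈ 43588.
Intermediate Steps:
g = 18 (g = -½*(-36) = 18)
y(U, A) = 2*U/(18 + A) (y(U, A) = (U + U)/(A + 18) = (2*U)/(18 + A) = 2*U/(18 + A))
y(95, -221) + 43589 = 2*95/(18 - 221) + 43589 = 2*95/(-203) + 43589 = 2*95*(-1/203) + 43589 = -190/203 + 43589 = 8848377/203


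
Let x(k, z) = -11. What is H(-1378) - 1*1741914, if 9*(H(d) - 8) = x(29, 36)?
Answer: -15677165/9 ≈ -1.7419e+6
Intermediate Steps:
H(d) = 61/9 (H(d) = 8 + (⅑)*(-11) = 8 - 11/9 = 61/9)
H(-1378) - 1*1741914 = 61/9 - 1*1741914 = 61/9 - 1741914 = -15677165/9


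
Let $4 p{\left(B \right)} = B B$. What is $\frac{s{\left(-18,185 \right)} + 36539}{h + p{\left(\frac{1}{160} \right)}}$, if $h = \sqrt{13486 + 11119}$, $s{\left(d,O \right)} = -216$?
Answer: $- \frac{3719475200}{258002124799999} + \frac{380874260480000 \sqrt{24605}}{258002124799999} \approx 231.56$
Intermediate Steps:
$p{\left(B \right)} = \frac{B^{2}}{4}$ ($p{\left(B \right)} = \frac{B B}{4} = \frac{B^{2}}{4}$)
$h = \sqrt{24605} \approx 156.86$
$\frac{s{\left(-18,185 \right)} + 36539}{h + p{\left(\frac{1}{160} \right)}} = \frac{-216 + 36539}{\sqrt{24605} + \frac{\left(\frac{1}{160}\right)^{2}}{4}} = \frac{36323}{\sqrt{24605} + \frac{1}{4 \cdot 25600}} = \frac{36323}{\sqrt{24605} + \frac{1}{4} \cdot \frac{1}{25600}} = \frac{36323}{\sqrt{24605} + \frac{1}{102400}} = \frac{36323}{\frac{1}{102400} + \sqrt{24605}}$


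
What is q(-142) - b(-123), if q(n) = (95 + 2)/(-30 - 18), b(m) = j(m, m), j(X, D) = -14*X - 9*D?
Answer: -135889/48 ≈ -2831.0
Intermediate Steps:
b(m) = -23*m (b(m) = -14*m - 9*m = -23*m)
q(n) = -97/48 (q(n) = 97/(-48) = 97*(-1/48) = -97/48)
q(-142) - b(-123) = -97/48 - (-23)*(-123) = -97/48 - 1*2829 = -97/48 - 2829 = -135889/48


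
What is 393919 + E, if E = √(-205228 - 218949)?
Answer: 393919 + I*√424177 ≈ 3.9392e+5 + 651.29*I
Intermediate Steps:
E = I*√424177 (E = √(-424177) = I*√424177 ≈ 651.29*I)
393919 + E = 393919 + I*√424177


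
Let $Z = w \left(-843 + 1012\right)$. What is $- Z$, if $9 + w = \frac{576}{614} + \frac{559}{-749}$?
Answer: $\frac{342290572}{229943} \approx 1488.6$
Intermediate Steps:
$w = - \frac{2025388}{229943}$ ($w = -9 + \left(\frac{576}{614} + \frac{559}{-749}\right) = -9 + \left(576 \cdot \frac{1}{614} + 559 \left(- \frac{1}{749}\right)\right) = -9 + \left(\frac{288}{307} - \frac{559}{749}\right) = -9 + \frac{44099}{229943} = - \frac{2025388}{229943} \approx -8.8082$)
$Z = - \frac{342290572}{229943}$ ($Z = - \frac{2025388 \left(-843 + 1012\right)}{229943} = \left(- \frac{2025388}{229943}\right) 169 = - \frac{342290572}{229943} \approx -1488.6$)
$- Z = \left(-1\right) \left(- \frac{342290572}{229943}\right) = \frac{342290572}{229943}$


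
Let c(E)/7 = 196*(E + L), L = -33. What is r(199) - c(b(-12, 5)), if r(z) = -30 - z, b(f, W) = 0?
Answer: 45047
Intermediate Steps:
c(E) = -45276 + 1372*E (c(E) = 7*(196*(E - 33)) = 7*(196*(-33 + E)) = 7*(-6468 + 196*E) = -45276 + 1372*E)
r(199) - c(b(-12, 5)) = (-30 - 1*199) - (-45276 + 1372*0) = (-30 - 199) - (-45276 + 0) = -229 - 1*(-45276) = -229 + 45276 = 45047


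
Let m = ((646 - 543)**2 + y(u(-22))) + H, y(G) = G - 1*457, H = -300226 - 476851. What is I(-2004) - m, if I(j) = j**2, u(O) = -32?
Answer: 4782973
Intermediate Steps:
H = -777077
y(G) = -457 + G (y(G) = G - 457 = -457 + G)
m = -766957 (m = ((646 - 543)**2 + (-457 - 32)) - 777077 = (103**2 - 489) - 777077 = (10609 - 489) - 777077 = 10120 - 777077 = -766957)
I(-2004) - m = (-2004)**2 - 1*(-766957) = 4016016 + 766957 = 4782973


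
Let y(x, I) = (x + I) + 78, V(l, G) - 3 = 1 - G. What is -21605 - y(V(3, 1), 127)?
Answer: -21813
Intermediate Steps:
V(l, G) = 4 - G (V(l, G) = 3 + (1 - G) = 4 - G)
y(x, I) = 78 + I + x (y(x, I) = (I + x) + 78 = 78 + I + x)
-21605 - y(V(3, 1), 127) = -21605 - (78 + 127 + (4 - 1*1)) = -21605 - (78 + 127 + (4 - 1)) = -21605 - (78 + 127 + 3) = -21605 - 1*208 = -21605 - 208 = -21813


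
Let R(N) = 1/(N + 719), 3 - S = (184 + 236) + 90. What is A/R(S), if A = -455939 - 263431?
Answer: -152506440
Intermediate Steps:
A = -719370
S = -507 (S = 3 - ((184 + 236) + 90) = 3 - (420 + 90) = 3 - 1*510 = 3 - 510 = -507)
R(N) = 1/(719 + N)
A/R(S) = -719370/(1/(719 - 507)) = -719370/(1/212) = -719370/1/212 = -719370*212 = -152506440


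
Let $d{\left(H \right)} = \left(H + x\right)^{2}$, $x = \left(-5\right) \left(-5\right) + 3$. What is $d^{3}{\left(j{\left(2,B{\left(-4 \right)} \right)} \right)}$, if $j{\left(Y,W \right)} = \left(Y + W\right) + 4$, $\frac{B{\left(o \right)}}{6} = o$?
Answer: $1000000$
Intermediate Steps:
$B{\left(o \right)} = 6 o$
$x = 28$ ($x = 25 + 3 = 28$)
$j{\left(Y,W \right)} = 4 + W + Y$ ($j{\left(Y,W \right)} = \left(W + Y\right) + 4 = 4 + W + Y$)
$d{\left(H \right)} = \left(28 + H\right)^{2}$ ($d{\left(H \right)} = \left(H + 28\right)^{2} = \left(28 + H\right)^{2}$)
$d^{3}{\left(j{\left(2,B{\left(-4 \right)} \right)} \right)} = \left(\left(28 + \left(4 + 6 \left(-4\right) + 2\right)\right)^{2}\right)^{3} = \left(\left(28 + \left(4 - 24 + 2\right)\right)^{2}\right)^{3} = \left(\left(28 - 18\right)^{2}\right)^{3} = \left(10^{2}\right)^{3} = 100^{3} = 1000000$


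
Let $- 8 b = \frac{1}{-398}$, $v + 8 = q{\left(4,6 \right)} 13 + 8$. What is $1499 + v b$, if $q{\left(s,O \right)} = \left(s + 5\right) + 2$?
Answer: $\frac{4772959}{3184} \approx 1499.0$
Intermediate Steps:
$q{\left(s,O \right)} = 7 + s$ ($q{\left(s,O \right)} = \left(5 + s\right) + 2 = 7 + s$)
$v = 143$ ($v = -8 + \left(\left(7 + 4\right) 13 + 8\right) = -8 + \left(11 \cdot 13 + 8\right) = -8 + \left(143 + 8\right) = -8 + 151 = 143$)
$b = \frac{1}{3184}$ ($b = - \frac{1}{8 \left(-398\right)} = \left(- \frac{1}{8}\right) \left(- \frac{1}{398}\right) = \frac{1}{3184} \approx 0.00031407$)
$1499 + v b = 1499 + 143 \cdot \frac{1}{3184} = 1499 + \frac{143}{3184} = \frac{4772959}{3184}$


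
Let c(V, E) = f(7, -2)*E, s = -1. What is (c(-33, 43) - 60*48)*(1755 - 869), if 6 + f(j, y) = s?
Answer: -2818366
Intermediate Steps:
f(j, y) = -7 (f(j, y) = -6 - 1 = -7)
c(V, E) = -7*E
(c(-33, 43) - 60*48)*(1755 - 869) = (-7*43 - 60*48)*(1755 - 869) = (-301 - 2880)*886 = -3181*886 = -2818366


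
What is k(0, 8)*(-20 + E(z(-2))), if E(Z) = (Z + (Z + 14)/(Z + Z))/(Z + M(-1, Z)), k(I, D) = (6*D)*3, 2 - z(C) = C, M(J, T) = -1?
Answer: -2580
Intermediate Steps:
z(C) = 2 - C
k(I, D) = 18*D
E(Z) = (Z + (14 + Z)/(2*Z))/(-1 + Z) (E(Z) = (Z + (Z + 14)/(Z + Z))/(Z - 1) = (Z + (14 + Z)/((2*Z)))/(-1 + Z) = (Z + (14 + Z)*(1/(2*Z)))/(-1 + Z) = (Z + (14 + Z)/(2*Z))/(-1 + Z))
k(0, 8)*(-20 + E(z(-2))) = (18*8)*(-20 + (7 + (2 - 1*(-2))² + (2 - 1*(-2))/2)/((2 - 1*(-2))*(-1 + (2 - 1*(-2))))) = 144*(-20 + (7 + (2 + 2)² + (2 + 2)/2)/((2 + 2)*(-1 + (2 + 2)))) = 144*(-20 + (7 + 4² + (½)*4)/(4*(-1 + 4))) = 144*(-20 + (¼)*(7 + 16 + 2)/3) = 144*(-20 + (¼)*(⅓)*25) = 144*(-20 + 25/12) = 144*(-215/12) = -2580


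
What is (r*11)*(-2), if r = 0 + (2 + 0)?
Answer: -44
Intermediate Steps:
r = 2 (r = 0 + 2 = 2)
(r*11)*(-2) = (2*11)*(-2) = 22*(-2) = -44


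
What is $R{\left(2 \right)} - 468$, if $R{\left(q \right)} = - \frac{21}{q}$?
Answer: $- \frac{957}{2} \approx -478.5$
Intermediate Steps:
$R{\left(2 \right)} - 468 = - \frac{21}{2} - 468 = - \frac{957}{2}$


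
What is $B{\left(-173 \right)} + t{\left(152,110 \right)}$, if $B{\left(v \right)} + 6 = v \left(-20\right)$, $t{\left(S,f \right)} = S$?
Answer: $3606$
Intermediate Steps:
$B{\left(v \right)} = -6 - 20 v$ ($B{\left(v \right)} = -6 + v \left(-20\right) = -6 - 20 v$)
$B{\left(-173 \right)} + t{\left(152,110 \right)} = \left(-6 - -3460\right) + 152 = \left(-6 + 3460\right) + 152 = 3454 + 152 = 3606$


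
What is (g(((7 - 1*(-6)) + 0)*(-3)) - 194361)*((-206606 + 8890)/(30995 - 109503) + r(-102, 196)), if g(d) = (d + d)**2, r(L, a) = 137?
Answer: -515564180856/19627 ≈ -2.6268e+7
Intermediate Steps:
g(d) = 4*d**2 (g(d) = (2*d)**2 = 4*d**2)
(g(((7 - 1*(-6)) + 0)*(-3)) - 194361)*((-206606 + 8890)/(30995 - 109503) + r(-102, 196)) = (4*(((7 - 1*(-6)) + 0)*(-3))**2 - 194361)*((-206606 + 8890)/(30995 - 109503) + 137) = (4*(((7 + 6) + 0)*(-3))**2 - 194361)*(-197716/(-78508) + 137) = (4*((13 + 0)*(-3))**2 - 194361)*(-197716*(-1/78508) + 137) = (4*(13*(-3))**2 - 194361)*(49429/19627 + 137) = (4*(-39)**2 - 194361)*(2738328/19627) = (4*1521 - 194361)*(2738328/19627) = (6084 - 194361)*(2738328/19627) = -188277*2738328/19627 = -515564180856/19627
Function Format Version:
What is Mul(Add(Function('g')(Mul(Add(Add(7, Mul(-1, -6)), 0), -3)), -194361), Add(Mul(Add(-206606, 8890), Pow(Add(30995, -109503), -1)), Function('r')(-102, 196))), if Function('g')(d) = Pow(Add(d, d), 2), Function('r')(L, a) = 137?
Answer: Rational(-515564180856, 19627) ≈ -2.6268e+7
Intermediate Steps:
Function('g')(d) = Mul(4, Pow(d, 2)) (Function('g')(d) = Pow(Mul(2, d), 2) = Mul(4, Pow(d, 2)))
Mul(Add(Function('g')(Mul(Add(Add(7, Mul(-1, -6)), 0), -3)), -194361), Add(Mul(Add(-206606, 8890), Pow(Add(30995, -109503), -1)), Function('r')(-102, 196))) = Mul(Add(Mul(4, Pow(Mul(Add(Add(7, Mul(-1, -6)), 0), -3), 2)), -194361), Add(Mul(Add(-206606, 8890), Pow(Add(30995, -109503), -1)), 137)) = Mul(Add(Mul(4, Pow(Mul(Add(Add(7, 6), 0), -3), 2)), -194361), Add(Mul(-197716, Pow(-78508, -1)), 137)) = Mul(Add(Mul(4, Pow(Mul(Add(13, 0), -3), 2)), -194361), Add(Mul(-197716, Rational(-1, 78508)), 137)) = Mul(Add(Mul(4, Pow(Mul(13, -3), 2)), -194361), Add(Rational(49429, 19627), 137)) = Mul(Add(Mul(4, Pow(-39, 2)), -194361), Rational(2738328, 19627)) = Mul(Add(Mul(4, 1521), -194361), Rational(2738328, 19627)) = Mul(Add(6084, -194361), Rational(2738328, 19627)) = Mul(-188277, Rational(2738328, 19627)) = Rational(-515564180856, 19627)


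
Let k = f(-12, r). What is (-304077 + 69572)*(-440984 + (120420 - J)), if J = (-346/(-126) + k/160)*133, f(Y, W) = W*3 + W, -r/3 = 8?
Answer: 677167143824/9 ≈ 7.5241e+10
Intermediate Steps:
r = -24 (r = -3*8 = -24)
f(Y, W) = 4*W (f(Y, W) = 3*W + W = 4*W)
k = -96 (k = 4*(-24) = -96)
J = 12844/45 (J = (-346/(-126) - 96/160)*133 = (-346*(-1/126) - 96*1/160)*133 = (173/63 - 3/5)*133 = (676/315)*133 = 12844/45 ≈ 285.42)
(-304077 + 69572)*(-440984 + (120420 - J)) = (-304077 + 69572)*(-440984 + (120420 - 1*12844/45)) = -234505*(-440984 + (120420 - 12844/45)) = -234505*(-440984 + 5406056/45) = -234505*(-14438224/45) = 677167143824/9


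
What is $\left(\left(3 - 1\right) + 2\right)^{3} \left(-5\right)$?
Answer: $-320$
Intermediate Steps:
$\left(\left(3 - 1\right) + 2\right)^{3} \left(-5\right) = \left(2 + 2\right)^{3} \left(-5\right) = 4^{3} \left(-5\right) = 64 \left(-5\right) = -320$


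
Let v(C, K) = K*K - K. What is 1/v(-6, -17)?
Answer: 1/306 ≈ 0.0032680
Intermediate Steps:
v(C, K) = K² - K
1/v(-6, -17) = 1/(-17*(-1 - 17)) = 1/(-17*(-18)) = 1/306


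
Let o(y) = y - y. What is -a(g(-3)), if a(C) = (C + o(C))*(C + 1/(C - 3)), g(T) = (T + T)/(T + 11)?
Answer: -61/80 ≈ -0.76250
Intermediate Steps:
o(y) = 0
g(T) = 2*T/(11 + T) (g(T) = (2*T)/(11 + T) = 2*T/(11 + T))
a(C) = C*(C + 1/(-3 + C)) (a(C) = (C + 0)*(C + 1/(C - 3)) = C*(C + 1/(-3 + C)))
-a(g(-3)) = -2*(-3)/(11 - 3)*(1 + (2*(-3)/(11 - 3))**2 - 6*(-3)/(11 - 3))/(-3 + 2*(-3)/(11 - 3)) = -2*(-3)/8*(1 + (2*(-3)/8)**2 - 6*(-3)/8)/(-3 + 2*(-3)/8) = -2*(-3)*(1/8)*(1 + (2*(-3)*(1/8))**2 - 6*(-3)/8)/(-3 + 2*(-3)*(1/8)) = -(-3)*(1 + (-3/4)**2 - 3*(-3/4))/(4*(-3 - 3/4)) = -(-3)*(1 + 9/16 + 9/4)/(4*(-15/4)) = -(-3)*(-4)*61/(4*15*16) = -1*61/80 = -61/80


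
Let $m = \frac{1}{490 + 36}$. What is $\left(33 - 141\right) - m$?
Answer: $- \frac{56809}{526} \approx -108.0$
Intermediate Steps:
$m = \frac{1}{526} \approx 0.0019011$
$\left(33 - 141\right) - m = \left(33 - 141\right) - \frac{1}{526} = -108 - \frac{1}{526} = - \frac{56809}{526}$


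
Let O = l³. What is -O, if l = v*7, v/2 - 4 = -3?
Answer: -2744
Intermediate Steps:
v = 2 (v = 8 + 2*(-3) = 8 - 6 = 2)
l = 14 (l = 2*7 = 14)
O = 2744 (O = 14³ = 2744)
-O = -1*2744 = -2744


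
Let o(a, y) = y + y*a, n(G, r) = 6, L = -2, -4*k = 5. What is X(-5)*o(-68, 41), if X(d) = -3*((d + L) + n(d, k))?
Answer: -8241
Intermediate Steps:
k = -5/4 (k = -1/4*5 = -5/4 ≈ -1.2500)
o(a, y) = y + a*y
X(d) = -12 - 3*d (X(d) = -3*((d - 2) + 6) = -3*((-2 + d) + 6) = -3*(4 + d) = -12 - 3*d)
X(-5)*o(-68, 41) = (-12 - 3*(-5))*(41*(1 - 68)) = (-12 + 15)*(41*(-67)) = 3*(-2747) = -8241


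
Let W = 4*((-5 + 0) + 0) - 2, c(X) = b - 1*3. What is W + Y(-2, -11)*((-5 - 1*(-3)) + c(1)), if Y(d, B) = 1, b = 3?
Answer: -24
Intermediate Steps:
c(X) = 0 (c(X) = 3 - 1*3 = 3 - 3 = 0)
W = -22 (W = 4*(-5 + 0) - 2 = 4*(-5) - 2 = -20 - 2 = -22)
W + Y(-2, -11)*((-5 - 1*(-3)) + c(1)) = -22 + 1*((-5 - 1*(-3)) + 0) = -22 + 1*((-5 + 3) + 0) = -22 + 1*(-2 + 0) = -22 + 1*(-2) = -22 - 2 = -24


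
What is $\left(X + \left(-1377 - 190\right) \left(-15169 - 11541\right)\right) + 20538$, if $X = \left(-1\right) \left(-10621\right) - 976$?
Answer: $41884753$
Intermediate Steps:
$X = 9645$ ($X = 10621 - 976 = 9645$)
$\left(X + \left(-1377 - 190\right) \left(-15169 - 11541\right)\right) + 20538 = \left(9645 + \left(-1377 - 190\right) \left(-15169 - 11541\right)\right) + 20538 = \left(9645 - -41854570\right) + 20538 = \left(9645 + 41854570\right) + 20538 = 41864215 + 20538 = 41884753$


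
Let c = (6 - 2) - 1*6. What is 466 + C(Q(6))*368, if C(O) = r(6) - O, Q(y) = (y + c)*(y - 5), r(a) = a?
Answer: 1202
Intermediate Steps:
c = -2 (c = 4 - 6 = -2)
Q(y) = (-5 + y)*(-2 + y) (Q(y) = (y - 2)*(y - 5) = (-2 + y)*(-5 + y) = (-5 + y)*(-2 + y))
C(O) = 6 - O
466 + C(Q(6))*368 = 466 + (6 - (10 + 6**2 - 7*6))*368 = 466 + (6 - (10 + 36 - 42))*368 = 466 + (6 - 1*4)*368 = 466 + (6 - 4)*368 = 466 + 2*368 = 466 + 736 = 1202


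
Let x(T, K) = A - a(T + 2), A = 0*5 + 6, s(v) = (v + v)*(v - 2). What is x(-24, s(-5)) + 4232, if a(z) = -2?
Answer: 4240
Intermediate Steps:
s(v) = 2*v*(-2 + v) (s(v) = (2*v)*(-2 + v) = 2*v*(-2 + v))
A = 6 (A = 0 + 6 = 6)
x(T, K) = 8 (x(T, K) = 6 - 1*(-2) = 6 + 2 = 8)
x(-24, s(-5)) + 4232 = 8 + 4232 = 4240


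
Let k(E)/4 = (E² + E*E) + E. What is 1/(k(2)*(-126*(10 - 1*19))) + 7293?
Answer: 330810481/45360 ≈ 7293.0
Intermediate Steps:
k(E) = 4*E + 8*E² (k(E) = 4*((E² + E*E) + E) = 4*((E² + E²) + E) = 4*(2*E² + E) = 4*(E + 2*E²) = 4*E + 8*E²)
1/(k(2)*(-126*(10 - 1*19))) + 7293 = 1/((4*2*(1 + 2*2))*(-126*(10 - 1*19))) + 7293 = 1/((4*2*(1 + 4))*(-126*(10 - 19))) + 7293 = 1/((4*2*5)*(-126*(-9))) + 7293 = 1/(40*1134) + 7293 = 1/45360 + 7293 = 330810481/45360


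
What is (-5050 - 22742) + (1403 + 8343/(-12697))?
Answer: -335069476/12697 ≈ -26390.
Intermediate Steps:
(-5050 - 22742) + (1403 + 8343/(-12697)) = -27792 + (1403 + 8343*(-1/12697)) = -27792 + (1403 - 8343/12697) = -27792 + 17805548/12697 = -335069476/12697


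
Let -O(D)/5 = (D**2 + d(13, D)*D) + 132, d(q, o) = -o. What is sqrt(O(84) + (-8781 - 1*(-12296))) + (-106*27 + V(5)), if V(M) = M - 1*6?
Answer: -2863 + sqrt(2855) ≈ -2809.6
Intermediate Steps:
V(M) = -6 + M (V(M) = M - 6 = -6 + M)
O(D) = -660 (O(D) = -5*((D**2 + (-D)*D) + 132) = -5*((D**2 - D**2) + 132) = -5*(0 + 132) = -5*132 = -660)
sqrt(O(84) + (-8781 - 1*(-12296))) + (-106*27 + V(5)) = sqrt(-660 + (-8781 - 1*(-12296))) + (-106*27 + (-6 + 5)) = sqrt(-660 + (-8781 + 12296)) + (-2862 - 1) = sqrt(-660 + 3515) - 2863 = sqrt(2855) - 2863 = -2863 + sqrt(2855)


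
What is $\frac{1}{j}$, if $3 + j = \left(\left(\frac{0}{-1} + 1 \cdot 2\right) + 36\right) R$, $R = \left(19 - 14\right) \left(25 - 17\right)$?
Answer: $\frac{1}{1517} \approx 0.0006592$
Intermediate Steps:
$R = 40$ ($R = 5 \cdot 8 = 40$)
$j = 1517$ ($j = -3 + \left(\left(\frac{0}{-1} + 1 \cdot 2\right) + 36\right) 40 = -3 + \left(\left(0 \left(-1\right) + 2\right) + 36\right) 40 = -3 + \left(\left(0 + 2\right) + 36\right) 40 = -3 + \left(2 + 36\right) 40 = -3 + 38 \cdot 40 = -3 + 1520 = 1517$)
$\frac{1}{j} = \frac{1}{1517}$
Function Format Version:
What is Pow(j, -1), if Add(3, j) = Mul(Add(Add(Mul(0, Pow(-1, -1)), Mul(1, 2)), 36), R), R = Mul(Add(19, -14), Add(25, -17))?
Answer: Rational(1, 1517) ≈ 0.00065920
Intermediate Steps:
R = 40 (R = Mul(5, 8) = 40)
j = 1517 (j = Add(-3, Mul(Add(Add(Mul(0, Pow(-1, -1)), Mul(1, 2)), 36), 40)) = Add(-3, Mul(Add(Add(Mul(0, -1), 2), 36), 40)) = Add(-3, Mul(Add(Add(0, 2), 36), 40)) = Add(-3, Mul(Add(2, 36), 40)) = Add(-3, Mul(38, 40)) = Add(-3, 1520) = 1517)
Pow(j, -1) = Pow(1517, -1) = Rational(1, 1517)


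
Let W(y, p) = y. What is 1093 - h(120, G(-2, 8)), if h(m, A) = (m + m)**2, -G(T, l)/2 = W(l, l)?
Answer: -56507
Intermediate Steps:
G(T, l) = -2*l
h(m, A) = 4*m**2 (h(m, A) = (2*m)**2 = 4*m**2)
1093 - h(120, G(-2, 8)) = 1093 - 4*120**2 = 1093 - 4*14400 = 1093 - 1*57600 = 1093 - 57600 = -56507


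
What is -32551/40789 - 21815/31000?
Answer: -379778607/252891800 ≈ -1.5017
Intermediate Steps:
-32551/40789 - 21815/31000 = -32551*1/40789 - 21815*1/31000 = -32551/40789 - 4363/6200 = -379778607/252891800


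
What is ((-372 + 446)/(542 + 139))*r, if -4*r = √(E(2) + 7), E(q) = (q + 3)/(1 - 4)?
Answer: -74*√3/2043 ≈ -0.062737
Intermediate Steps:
E(q) = -1 - q/3 (E(q) = (3 + q)/(-3) = (3 + q)*(-⅓) = -1 - q/3)
r = -√3/3 (r = -√((-1 - ⅓*2) + 7)/4 = -√((-1 - ⅔) + 7)/4 = -√(-5/3 + 7)/4 = -√3/3 ≈ -0.57735)
((-372 + 446)/(542 + 139))*r = ((-372 + 446)/(542 + 139))*(-√3/3) = (74/681)*(-√3/3) = (74*(1/681))*(-√3/3) = 74*(-√3/3)/681 = -74*√3/2043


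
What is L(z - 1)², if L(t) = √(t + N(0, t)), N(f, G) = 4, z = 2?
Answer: 5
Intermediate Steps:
L(t) = √(4 + t) (L(t) = √(t + 4) = √(4 + t))
L(z - 1)² = (√(4 + (2 - 1)))² = (√(4 + 1))² = (√5)² = 5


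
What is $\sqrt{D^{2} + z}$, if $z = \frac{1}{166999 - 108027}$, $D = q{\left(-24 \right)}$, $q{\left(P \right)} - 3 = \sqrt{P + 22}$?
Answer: $\frac{\sqrt{6085984115 + 5216545176 i \sqrt{2}}}{29486} \approx 3.0 + 1.4142 i$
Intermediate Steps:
$q{\left(P \right)} = 3 + \sqrt{22 + P}$ ($q{\left(P \right)} = 3 + \sqrt{P + 22} = 3 + \sqrt{22 + P}$)
$D = 3 + i \sqrt{2}$ ($D = 3 + \sqrt{22 - 24} = 3 + \sqrt{-2} = 3 + i \sqrt{2} \approx 3.0 + 1.4142 i$)
$z = \frac{1}{58972} \approx 1.6957 \cdot 10^{-5}$
$\sqrt{D^{2} + z} = \sqrt{\left(3 + i \sqrt{2}\right)^{2} + \frac{1}{58972}} = \sqrt{\frac{1}{58972} + \left(3 + i \sqrt{2}\right)^{2}}$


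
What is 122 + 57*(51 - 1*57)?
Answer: -220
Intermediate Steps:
122 + 57*(51 - 1*57) = 122 + 57*(51 - 57) = 122 + 57*(-6) = 122 - 342 = -220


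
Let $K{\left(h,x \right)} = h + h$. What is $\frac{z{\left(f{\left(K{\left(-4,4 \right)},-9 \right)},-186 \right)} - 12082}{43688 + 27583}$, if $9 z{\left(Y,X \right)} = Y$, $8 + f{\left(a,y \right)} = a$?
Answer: $- \frac{108754}{641439} \approx -0.16955$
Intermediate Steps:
$K{\left(h,x \right)} = 2 h$
$f{\left(a,y \right)} = -8 + a$
$z{\left(Y,X \right)} = \frac{Y}{9}$
$\frac{z{\left(f{\left(K{\left(-4,4 \right)},-9 \right)},-186 \right)} - 12082}{43688 + 27583} = \frac{\frac{-8 + 2 \left(-4\right)}{9} - 12082}{43688 + 27583} = \frac{\frac{-8 - 8}{9} - 12082}{71271} = \left(\frac{1}{9} \left(-16\right) - 12082\right) \frac{1}{71271} = \left(- \frac{16}{9} - 12082\right) \frac{1}{71271} = \left(- \frac{108754}{9}\right) \frac{1}{71271} = - \frac{108754}{641439}$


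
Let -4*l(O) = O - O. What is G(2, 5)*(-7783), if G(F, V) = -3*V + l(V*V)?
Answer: 116745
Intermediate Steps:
l(O) = 0 (l(O) = -(O - O)/4 = -1/4*0 = 0)
G(F, V) = -3*V (G(F, V) = -3*V + 0 = -3*V)
G(2, 5)*(-7783) = -3*5*(-7783) = -15*(-7783) = 116745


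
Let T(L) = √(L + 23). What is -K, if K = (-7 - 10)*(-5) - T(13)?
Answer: -79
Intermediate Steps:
T(L) = √(23 + L)
K = 79 (K = (-7 - 10)*(-5) - √(23 + 13) = -17*(-5) - √36 = 85 - 1*6 = 85 - 6 = 79)
-K = -1*79 = -79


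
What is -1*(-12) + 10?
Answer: 22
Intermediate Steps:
-1*(-12) + 10 = 12 + 10 = 22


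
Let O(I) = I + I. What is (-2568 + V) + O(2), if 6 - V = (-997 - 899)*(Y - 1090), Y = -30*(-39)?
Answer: 149122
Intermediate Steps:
Y = 1170
O(I) = 2*I
V = 151686 (V = 6 - (-997 - 899)*(1170 - 1090) = 6 - (-1896)*80 = 6 - 1*(-151680) = 6 + 151680 = 151686)
(-2568 + V) + O(2) = (-2568 + 151686) + 2*2 = 149118 + 4 = 149122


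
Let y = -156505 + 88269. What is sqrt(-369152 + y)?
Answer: 2*I*sqrt(109347) ≈ 661.35*I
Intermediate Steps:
y = -68236
sqrt(-369152 + y) = sqrt(-369152 - 68236) = sqrt(-437388) = 2*I*sqrt(109347)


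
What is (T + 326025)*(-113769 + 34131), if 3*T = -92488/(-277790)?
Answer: -3606268083853474/138895 ≈ -2.5964e+10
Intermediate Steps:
T = 46244/416685 (T = (-92488/(-277790))/3 = (-92488*(-1/277790))/3 = (⅓)*(46244/138895) = 46244/416685 ≈ 0.11098)
(T + 326025)*(-113769 + 34131) = (46244/416685 + 326025)*(-113769 + 34131) = (135849773369/416685)*(-79638) = -3606268083853474/138895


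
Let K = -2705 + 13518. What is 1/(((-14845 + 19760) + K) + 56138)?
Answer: 1/71866 ≈ 1.3915e-5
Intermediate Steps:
K = 10813
1/(((-14845 + 19760) + K) + 56138) = 1/(((-14845 + 19760) + 10813) + 56138) = 1/((4915 + 10813) + 56138) = 1/(15728 + 56138) = 1/71866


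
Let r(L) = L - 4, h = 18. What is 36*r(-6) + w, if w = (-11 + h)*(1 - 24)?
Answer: -521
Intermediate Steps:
r(L) = -4 + L
w = -161 (w = (-11 + 18)*(1 - 24) = 7*(-23) = -161)
36*r(-6) + w = 36*(-4 - 6) - 161 = 36*(-10) - 161 = -360 - 161 = -521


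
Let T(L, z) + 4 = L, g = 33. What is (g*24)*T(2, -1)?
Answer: -1584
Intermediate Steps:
T(L, z) = -4 + L
(g*24)*T(2, -1) = (33*24)*(-4 + 2) = 792*(-2) = -1584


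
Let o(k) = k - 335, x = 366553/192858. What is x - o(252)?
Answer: 16373767/192858 ≈ 84.901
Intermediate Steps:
x = 366553/192858 (x = 366553*(1/192858) = 366553/192858 ≈ 1.9006)
o(k) = -335 + k
x - o(252) = 366553/192858 - (-335 + 252) = 366553/192858 - 1*(-83) = 366553/192858 + 83 = 16373767/192858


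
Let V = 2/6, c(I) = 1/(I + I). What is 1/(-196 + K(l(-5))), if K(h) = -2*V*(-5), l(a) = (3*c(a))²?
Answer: -3/578 ≈ -0.0051903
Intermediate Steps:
c(I) = 1/(2*I)
V = ⅓ (V = 2*(⅙) = ⅓ ≈ 0.33333)
l(a) = 9/(4*a²) (l(a) = (3*(1/(2*a)))² = (3/(2*a))² = 9/(4*a²))
K(h) = 10/3 (K(h) = -2*⅓*(-5) = -⅔*(-5) = 10/3)
1/(-196 + K(l(-5))) = 1/(-196 + 10/3) = 1/(-578/3) = -3/578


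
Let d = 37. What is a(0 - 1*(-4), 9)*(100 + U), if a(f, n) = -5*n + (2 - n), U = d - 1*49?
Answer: -4576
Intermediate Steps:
U = -12 (U = 37 - 1*49 = 37 - 49 = -12)
a(f, n) = 2 - 6*n
a(0 - 1*(-4), 9)*(100 + U) = (2 - 6*9)*(100 - 12) = (2 - 54)*88 = -52*88 = -4576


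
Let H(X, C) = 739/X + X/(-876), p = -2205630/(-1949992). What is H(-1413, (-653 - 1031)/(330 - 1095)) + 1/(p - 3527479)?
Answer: 1546762754886349099/1419031855634940324 ≈ 1.0900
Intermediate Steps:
p = 1102815/974996 (p = -2205630*(-1/1949992) = 1102815/974996 ≈ 1.1311)
H(X, C) = 739/X - X/876 (H(X, C) = 739/X + X*(-1/876) = 739/X - X/876)
H(-1413, (-653 - 1031)/(330 - 1095)) + 1/(p - 3527479) = (739/(-1413) - 1/876*(-1413)) + 1/(1102815/974996 - 3527479) = (739*(-1/1413) + 471/292) + 1/(-3439276812269/974996) = (-739/1413 + 471/292) - 974996/3439276812269 = 449735/412596 - 974996/3439276812269 = 1546762754886349099/1419031855634940324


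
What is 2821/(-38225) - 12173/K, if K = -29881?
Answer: 381018624/1142201225 ≈ 0.33358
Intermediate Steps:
2821/(-38225) - 12173/K = 2821/(-38225) - 12173/(-29881) = 2821*(-1/38225) - 12173*(-1/29881) = -2821/38225 + 12173/29881 = 381018624/1142201225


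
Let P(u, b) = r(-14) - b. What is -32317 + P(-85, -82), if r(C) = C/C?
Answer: -32234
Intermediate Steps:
r(C) = 1
P(u, b) = 1 - b
-32317 + P(-85, -82) = -32317 + (1 - 1*(-82)) = -32317 + (1 + 82) = -32317 + 83 = -32234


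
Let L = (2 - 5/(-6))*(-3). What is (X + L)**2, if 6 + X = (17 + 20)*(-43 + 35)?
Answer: 385641/4 ≈ 96410.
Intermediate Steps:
L = -17/2 (L = (2 - 5*(-1/6))*(-3) = (2 + 5/6)*(-3) = (17/6)*(-3) = -17/2 ≈ -8.5000)
X = -302 (X = -6 + (17 + 20)*(-43 + 35) = -6 + 37*(-8) = -6 - 296 = -302)
(X + L)**2 = (-302 - 17/2)**2 = (-621/2)**2 = 385641/4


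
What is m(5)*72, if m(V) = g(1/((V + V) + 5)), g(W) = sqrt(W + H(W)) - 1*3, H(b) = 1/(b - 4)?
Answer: -216 + 24*I*sqrt(146910)/295 ≈ -216.0 + 31.183*I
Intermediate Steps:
H(b) = 1/(-4 + b)
g(W) = -3 + sqrt(W + 1/(-4 + W)) (g(W) = sqrt(W + 1/(-4 + W)) - 1*3 = sqrt(W + 1/(-4 + W)) - 3 = -3 + sqrt(W + 1/(-4 + W)))
m(V) = -3 + sqrt((1 + (-4 + 1/(5 + 2*V))/(5 + 2*V))/(-4 + 1/(5 + 2*V))) (m(V) = -3 + sqrt((1 + (-4 + 1/((V + V) + 5))/((V + V) + 5))/(-4 + 1/((V + V) + 5))) = -3 + sqrt((1 + (-4 + 1/(2*V + 5))/(2*V + 5))/(-4 + 1/(2*V + 5))) = -3 + sqrt((1 + (-4 + 1/(5 + 2*V))/(5 + 2*V))/(-4 + 1/(5 + 2*V))))
m(5)*72 = (-3 + sqrt((19 - (5 + 2*5)**2 + 8*5)/((5 + 2*5)*(19 + 8*5))))*72 = (-3 + sqrt((19 - (5 + 10)**2 + 40)/((5 + 10)*(19 + 40))))*72 = (-3 + sqrt((19 - 1*15**2 + 40)/(15*59)))*72 = (-3 + sqrt((1/15)*(1/59)*(19 - 1*225 + 40)))*72 = (-3 + sqrt((1/15)*(1/59)*(19 - 225 + 40)))*72 = (-3 + sqrt((1/15)*(1/59)*(-166)))*72 = (-3 + sqrt(-166/885))*72 = (-3 + I*sqrt(146910)/885)*72 = -216 + 24*I*sqrt(146910)/295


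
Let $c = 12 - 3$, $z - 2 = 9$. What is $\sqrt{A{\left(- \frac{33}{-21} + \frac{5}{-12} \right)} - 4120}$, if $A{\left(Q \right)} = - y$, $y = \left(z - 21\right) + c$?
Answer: $i \sqrt{4119} \approx 64.179 i$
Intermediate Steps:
$z = 11$ ($z = 2 + 9 = 11$)
$c = 9$ ($c = 12 - 3 = 9$)
$y = -1$ ($y = \left(11 - 21\right) + 9 = -10 + 9 = -1$)
$A{\left(Q \right)} = 1$ ($A{\left(Q \right)} = \left(-1\right) \left(-1\right) = 1$)
$\sqrt{A{\left(- \frac{33}{-21} + \frac{5}{-12} \right)} - 4120} = \sqrt{1 - 4120} = \sqrt{-4119} = i \sqrt{4119}$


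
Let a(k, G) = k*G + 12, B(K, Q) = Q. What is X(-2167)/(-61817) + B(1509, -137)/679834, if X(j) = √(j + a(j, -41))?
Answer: -137/679834 - 2*√21673/61817 ≈ -0.0049645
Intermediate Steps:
a(k, G) = 12 + G*k (a(k, G) = G*k + 12 = 12 + G*k)
X(j) = √(12 - 40*j) (X(j) = √(j + (12 - 41*j)) = √(12 - 40*j))
X(-2167)/(-61817) + B(1509, -137)/679834 = (2*√(3 - 10*(-2167)))/(-61817) - 137/679834 = (2*√(3 + 21670))*(-1/61817) - 137*1/679834 = (2*√21673)*(-1/61817) - 137/679834 = -2*√21673/61817 - 137/679834 = -137/679834 - 2*√21673/61817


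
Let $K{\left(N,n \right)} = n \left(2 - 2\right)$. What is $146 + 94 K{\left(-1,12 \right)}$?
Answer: $146$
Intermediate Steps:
$K{\left(N,n \right)} = 0$ ($K{\left(N,n \right)} = n 0 = 0$)
$146 + 94 K{\left(-1,12 \right)} = 146 + 94 \cdot 0 = 146 + 0 = 146$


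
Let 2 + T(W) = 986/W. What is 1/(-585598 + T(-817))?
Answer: -817/478436186 ≈ -1.7076e-6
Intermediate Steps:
T(W) = -2 + 986/W
1/(-585598 + T(-817)) = 1/(-585598 + (-2 + 986/(-817))) = 1/(-585598 + (-2 + 986*(-1/817))) = 1/(-585598 + (-2 - 986/817)) = 1/(-585598 - 2620/817) = 1/(-478436186/817) = -817/478436186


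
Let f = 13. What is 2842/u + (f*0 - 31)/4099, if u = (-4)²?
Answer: 5824431/32792 ≈ 177.62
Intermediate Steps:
u = 16
2842/u + (f*0 - 31)/4099 = 2842/16 + (13*0 - 31)/4099 = 2842*(1/16) + (0 - 31)*(1/4099) = 1421/8 - 31*1/4099 = 1421/8 - 31/4099 = 5824431/32792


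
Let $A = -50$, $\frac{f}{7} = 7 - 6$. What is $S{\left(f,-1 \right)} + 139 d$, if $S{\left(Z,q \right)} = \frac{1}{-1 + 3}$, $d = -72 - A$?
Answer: $- \frac{6115}{2} \approx -3057.5$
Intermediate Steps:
$f = 7$ ($f = 7 \left(7 - 6\right) = 7 \cdot 1 = 7$)
$d = -22$ ($d = -72 - -50 = -72 + 50 = -22$)
$S{\left(Z,q \right)} = \frac{1}{2}$
$S{\left(f,-1 \right)} + 139 d = \frac{1}{2} + 139 \left(-22\right) = \frac{1}{2} - 3058 = - \frac{6115}{2}$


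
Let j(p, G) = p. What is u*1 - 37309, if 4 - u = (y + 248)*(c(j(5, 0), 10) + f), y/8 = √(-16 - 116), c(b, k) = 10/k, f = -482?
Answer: 81983 + 7696*I*√33 ≈ 81983.0 + 44210.0*I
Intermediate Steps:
y = 16*I*√33 (y = 8*√(-16 - 116) = 8*√(-132) = 8*(2*I*√33) = 16*I*√33 ≈ 91.913*I)
u = 119292 + 7696*I*√33 (u = 4 - (16*I*√33 + 248)*(10/10 - 482) = 4 - (248 + 16*I*√33)*(10*(⅒) - 482) = 4 - (248 + 16*I*√33)*(1 - 482) = 4 - (248 + 16*I*√33)*(-481) = 4 - (-119288 - 7696*I*√33) = 4 + (119288 + 7696*I*√33) = 119292 + 7696*I*√33 ≈ 1.1929e+5 + 44210.0*I)
u*1 - 37309 = (119292 + 7696*I*√33)*1 - 37309 = (119292 + 7696*I*√33) - 37309 = 81983 + 7696*I*√33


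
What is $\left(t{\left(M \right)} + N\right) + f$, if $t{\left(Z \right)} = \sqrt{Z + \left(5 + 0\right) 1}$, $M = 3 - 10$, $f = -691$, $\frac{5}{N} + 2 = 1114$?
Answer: $- \frac{768387}{1112} + i \sqrt{2} \approx -691.0 + 1.4142 i$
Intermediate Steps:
$N = \frac{5}{1112}$ ($N = \frac{5}{-2 + 1114} = \frac{5}{1112} \approx 0.0044964$)
$M = -7$ ($M = 3 - 10 = -7$)
$t{\left(Z \right)} = \sqrt{5 + Z}$ ($t{\left(Z \right)} = \sqrt{Z + 5 \cdot 1} = \sqrt{Z + 5} = \sqrt{5 + Z}$)
$\left(t{\left(M \right)} + N\right) + f = \left(\sqrt{5 - 7} + \frac{5}{1112}\right) - 691 = \left(\sqrt{-2} + \frac{5}{1112}\right) - 691 = \left(i \sqrt{2} + \frac{5}{1112}\right) - 691 = \left(\frac{5}{1112} + i \sqrt{2}\right) - 691 = - \frac{768387}{1112} + i \sqrt{2}$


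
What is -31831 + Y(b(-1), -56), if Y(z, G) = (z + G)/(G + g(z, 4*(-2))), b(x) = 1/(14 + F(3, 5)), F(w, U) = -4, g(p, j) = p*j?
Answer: -18079449/568 ≈ -31830.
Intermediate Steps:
g(p, j) = j*p
b(x) = 1/10 (b(x) = 1/(14 - 4) = 1/10)
Y(z, G) = (G + z)/(G - 8*z) (Y(z, G) = (z + G)/(G + (4*(-2))*z) = (G + z)/(G - 8*z))
-31831 + Y(b(-1), -56) = -31831 + (-56 + 1/10)/(-56 - 8*1/10) = -31831 - 559/10/(-56 - 4/5) = -31831 - 559/10/(-284/5) = -31831 - 5/284*(-559/10) = -31831 + 559/568 = -18079449/568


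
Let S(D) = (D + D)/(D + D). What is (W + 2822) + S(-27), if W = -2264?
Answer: 559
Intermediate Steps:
S(D) = 1 (S(D) = (2*D)/((2*D)) = (2*D)*(1/(2*D)) = 1)
(W + 2822) + S(-27) = (-2264 + 2822) + 1 = 558 + 1 = 559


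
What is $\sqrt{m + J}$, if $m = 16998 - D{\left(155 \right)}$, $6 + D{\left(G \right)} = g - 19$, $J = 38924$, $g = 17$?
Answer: $\sqrt{55930} \approx 236.5$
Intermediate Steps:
$D{\left(G \right)} = -8$ ($D{\left(G \right)} = -6 + \left(17 - 19\right) = -6 - 2 = -8$)
$m = 17006$ ($m = 16998 - -8 = 16998 + 8 = 17006$)
$\sqrt{m + J} = \sqrt{17006 + 38924} = \sqrt{55930}$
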